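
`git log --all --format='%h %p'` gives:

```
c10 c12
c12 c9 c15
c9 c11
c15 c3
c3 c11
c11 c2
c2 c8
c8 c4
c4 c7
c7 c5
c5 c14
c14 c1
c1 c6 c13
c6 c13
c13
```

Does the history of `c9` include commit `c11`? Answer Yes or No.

Ancestors of c9 (commits reachable by following parents): {c1, c11, c13, c14, c2, c4, c5, c6, c7, c8, c9}.
c11 is in that set, so it is an ancestor of c9.

Yes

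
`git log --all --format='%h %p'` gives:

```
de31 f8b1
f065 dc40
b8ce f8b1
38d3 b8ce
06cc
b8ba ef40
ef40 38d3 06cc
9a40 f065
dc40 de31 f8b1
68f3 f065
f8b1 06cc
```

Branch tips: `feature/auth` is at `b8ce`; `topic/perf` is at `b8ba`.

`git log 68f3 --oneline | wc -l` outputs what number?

6

Walking parent pointers from 68f3: reachable set = {06cc, 68f3, dc40, de31, f065, f8b1}.
That is 6 commits.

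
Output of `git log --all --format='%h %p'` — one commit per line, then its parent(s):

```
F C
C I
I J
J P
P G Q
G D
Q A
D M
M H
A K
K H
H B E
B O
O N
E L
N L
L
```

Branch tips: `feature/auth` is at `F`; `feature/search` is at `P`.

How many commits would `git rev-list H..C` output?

10

Reachable from C: {A, B, C, D, E, G, H, I, J, K, L, M, N, O, P, Q}.
Reachable from H: {B, E, H, L, N, O}.
In C's history but not H's: {A, C, D, G, I, J, K, M, P, Q} — 10 commits.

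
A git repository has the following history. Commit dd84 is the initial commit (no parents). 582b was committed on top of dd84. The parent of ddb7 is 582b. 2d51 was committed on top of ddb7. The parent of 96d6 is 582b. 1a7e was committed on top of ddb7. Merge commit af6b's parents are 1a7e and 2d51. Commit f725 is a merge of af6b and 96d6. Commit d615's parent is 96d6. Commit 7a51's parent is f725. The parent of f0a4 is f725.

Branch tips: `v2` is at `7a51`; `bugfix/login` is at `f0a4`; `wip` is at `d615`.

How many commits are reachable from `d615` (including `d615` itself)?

Walking parent pointers from d615: reachable set = {582b, 96d6, d615, dd84}.
That is 4 commits.

4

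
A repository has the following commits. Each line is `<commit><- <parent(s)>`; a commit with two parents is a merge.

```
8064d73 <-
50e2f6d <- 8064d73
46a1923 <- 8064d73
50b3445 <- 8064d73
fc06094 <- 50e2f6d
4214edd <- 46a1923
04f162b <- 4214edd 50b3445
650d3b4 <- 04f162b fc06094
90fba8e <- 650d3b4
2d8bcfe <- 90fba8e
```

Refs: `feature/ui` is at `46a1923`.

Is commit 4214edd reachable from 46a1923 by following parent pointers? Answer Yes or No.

Ancestors of 46a1923: {46a1923, 8064d73}.
4214edd is not in that set, so it is not an ancestor of 46a1923.

No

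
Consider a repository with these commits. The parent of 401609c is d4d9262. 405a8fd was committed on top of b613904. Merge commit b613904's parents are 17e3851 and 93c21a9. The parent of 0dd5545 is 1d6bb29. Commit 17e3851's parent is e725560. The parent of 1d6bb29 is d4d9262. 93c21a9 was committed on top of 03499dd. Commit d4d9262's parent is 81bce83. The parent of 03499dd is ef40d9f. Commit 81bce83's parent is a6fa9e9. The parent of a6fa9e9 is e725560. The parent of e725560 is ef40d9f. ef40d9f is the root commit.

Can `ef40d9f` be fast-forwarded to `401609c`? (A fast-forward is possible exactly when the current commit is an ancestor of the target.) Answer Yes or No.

Yes

A fast-forward from ef40d9f to 401609c is possible iff ef40d9f is an ancestor of 401609c.
Ancestors of 401609c: {401609c, 81bce83, a6fa9e9, d4d9262, e725560, ef40d9f}.
ef40d9f is among them, so fast-forward is possible.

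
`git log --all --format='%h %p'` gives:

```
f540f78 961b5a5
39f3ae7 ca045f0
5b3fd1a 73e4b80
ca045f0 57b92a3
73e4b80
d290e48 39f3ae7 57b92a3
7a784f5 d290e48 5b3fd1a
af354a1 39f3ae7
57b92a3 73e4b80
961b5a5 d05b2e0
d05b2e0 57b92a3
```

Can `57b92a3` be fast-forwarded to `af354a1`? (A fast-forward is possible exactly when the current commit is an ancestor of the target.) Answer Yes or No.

A fast-forward from 57b92a3 to af354a1 is possible iff 57b92a3 is an ancestor of af354a1.
Ancestors of af354a1: {39f3ae7, 57b92a3, 73e4b80, af354a1, ca045f0}.
57b92a3 is among them, so fast-forward is possible.

Yes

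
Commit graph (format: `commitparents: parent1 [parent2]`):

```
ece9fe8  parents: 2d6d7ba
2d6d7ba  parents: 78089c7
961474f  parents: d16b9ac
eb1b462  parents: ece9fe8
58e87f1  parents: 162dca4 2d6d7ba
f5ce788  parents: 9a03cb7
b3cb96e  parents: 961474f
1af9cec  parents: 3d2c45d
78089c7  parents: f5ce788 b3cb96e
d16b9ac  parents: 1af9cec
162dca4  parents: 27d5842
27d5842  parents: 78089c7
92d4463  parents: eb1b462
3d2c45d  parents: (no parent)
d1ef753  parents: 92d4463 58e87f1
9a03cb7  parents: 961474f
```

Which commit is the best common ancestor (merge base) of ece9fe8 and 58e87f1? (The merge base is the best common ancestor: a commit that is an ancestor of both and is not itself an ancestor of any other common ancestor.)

Ancestors of ece9fe8: {1af9cec, 2d6d7ba, 3d2c45d, 78089c7, 961474f, 9a03cb7, b3cb96e, d16b9ac, ece9fe8, f5ce788}.
Ancestors of 58e87f1: {162dca4, 1af9cec, 27d5842, 2d6d7ba, 3d2c45d, 58e87f1, 78089c7, 961474f, 9a03cb7, b3cb96e, d16b9ac, f5ce788}.
Common ancestors: {1af9cec, 2d6d7ba, 3d2c45d, 78089c7, 961474f, 9a03cb7, b3cb96e, d16b9ac, f5ce788}.
Among these, 2d6d7ba is not an ancestor of any other common ancestor — it is the merge base.

2d6d7ba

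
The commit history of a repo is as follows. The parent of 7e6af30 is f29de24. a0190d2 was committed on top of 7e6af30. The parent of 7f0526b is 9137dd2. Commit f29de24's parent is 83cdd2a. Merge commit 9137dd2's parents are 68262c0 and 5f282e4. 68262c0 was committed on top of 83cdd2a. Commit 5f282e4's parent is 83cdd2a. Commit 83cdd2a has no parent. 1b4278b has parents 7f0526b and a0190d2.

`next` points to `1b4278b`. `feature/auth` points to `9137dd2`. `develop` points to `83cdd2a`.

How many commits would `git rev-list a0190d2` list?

4

Walking parent pointers from a0190d2: reachable set = {7e6af30, 83cdd2a, a0190d2, f29de24}.
That is 4 commits.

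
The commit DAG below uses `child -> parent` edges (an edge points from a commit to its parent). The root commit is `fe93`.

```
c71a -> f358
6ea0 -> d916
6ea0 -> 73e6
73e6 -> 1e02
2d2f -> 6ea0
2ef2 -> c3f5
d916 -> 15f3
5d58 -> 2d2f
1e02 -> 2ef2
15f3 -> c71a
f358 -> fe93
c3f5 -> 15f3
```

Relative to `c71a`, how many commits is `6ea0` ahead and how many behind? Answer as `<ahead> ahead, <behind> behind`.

7 ahead, 0 behind

Reachable from 6ea0: {15f3, 1e02, 2ef2, 6ea0, 73e6, c3f5, c71a, d916, f358, fe93}.
Reachable from c71a: {c71a, f358, fe93}.
Only in 6ea0's history (ahead): {15f3, 1e02, 2ef2, 6ea0, 73e6, c3f5, d916} — 7.
Only in c71a's history (behind): {} — 0.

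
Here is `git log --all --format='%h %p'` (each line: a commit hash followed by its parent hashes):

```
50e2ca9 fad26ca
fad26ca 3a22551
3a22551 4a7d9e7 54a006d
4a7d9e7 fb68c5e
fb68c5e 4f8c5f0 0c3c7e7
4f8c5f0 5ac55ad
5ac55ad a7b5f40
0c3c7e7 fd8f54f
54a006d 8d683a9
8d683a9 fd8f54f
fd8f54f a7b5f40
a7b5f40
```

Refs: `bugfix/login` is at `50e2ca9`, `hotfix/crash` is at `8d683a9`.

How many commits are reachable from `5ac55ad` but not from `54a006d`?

Reachable from 5ac55ad: {5ac55ad, a7b5f40}.
Reachable from 54a006d: {54a006d, 8d683a9, a7b5f40, fd8f54f}.
In 5ac55ad's history but not 54a006d's: {5ac55ad} — 1 commit.

1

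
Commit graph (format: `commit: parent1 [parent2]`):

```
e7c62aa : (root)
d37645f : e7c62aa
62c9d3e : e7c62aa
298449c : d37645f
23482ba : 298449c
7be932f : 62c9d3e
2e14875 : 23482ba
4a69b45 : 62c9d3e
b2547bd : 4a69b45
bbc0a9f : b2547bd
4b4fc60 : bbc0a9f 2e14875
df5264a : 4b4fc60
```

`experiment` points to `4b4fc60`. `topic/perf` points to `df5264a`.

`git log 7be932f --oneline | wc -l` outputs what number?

Walking parent pointers from 7be932f: reachable set = {62c9d3e, 7be932f, e7c62aa}.
That is 3 commits.

3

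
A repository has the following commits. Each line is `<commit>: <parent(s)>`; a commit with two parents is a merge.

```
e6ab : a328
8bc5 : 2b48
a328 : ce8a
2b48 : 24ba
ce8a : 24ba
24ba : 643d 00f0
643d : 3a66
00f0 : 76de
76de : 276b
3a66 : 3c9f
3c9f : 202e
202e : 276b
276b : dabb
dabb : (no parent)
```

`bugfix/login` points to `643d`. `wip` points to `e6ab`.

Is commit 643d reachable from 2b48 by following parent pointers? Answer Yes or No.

Yes

Ancestors of 2b48 (commits reachable by following parents): {00f0, 202e, 24ba, 276b, 2b48, 3a66, 3c9f, 643d, 76de, dabb}.
643d is in that set, so it is an ancestor of 2b48.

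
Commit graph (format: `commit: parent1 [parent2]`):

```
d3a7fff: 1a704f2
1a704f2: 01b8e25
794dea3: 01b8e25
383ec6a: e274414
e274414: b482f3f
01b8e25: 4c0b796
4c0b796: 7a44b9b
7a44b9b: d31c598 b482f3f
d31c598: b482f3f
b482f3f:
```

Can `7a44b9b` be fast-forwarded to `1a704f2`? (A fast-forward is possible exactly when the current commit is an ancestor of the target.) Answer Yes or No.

A fast-forward from 7a44b9b to 1a704f2 is possible iff 7a44b9b is an ancestor of 1a704f2.
Ancestors of 1a704f2: {01b8e25, 1a704f2, 4c0b796, 7a44b9b, b482f3f, d31c598}.
7a44b9b is among them, so fast-forward is possible.

Yes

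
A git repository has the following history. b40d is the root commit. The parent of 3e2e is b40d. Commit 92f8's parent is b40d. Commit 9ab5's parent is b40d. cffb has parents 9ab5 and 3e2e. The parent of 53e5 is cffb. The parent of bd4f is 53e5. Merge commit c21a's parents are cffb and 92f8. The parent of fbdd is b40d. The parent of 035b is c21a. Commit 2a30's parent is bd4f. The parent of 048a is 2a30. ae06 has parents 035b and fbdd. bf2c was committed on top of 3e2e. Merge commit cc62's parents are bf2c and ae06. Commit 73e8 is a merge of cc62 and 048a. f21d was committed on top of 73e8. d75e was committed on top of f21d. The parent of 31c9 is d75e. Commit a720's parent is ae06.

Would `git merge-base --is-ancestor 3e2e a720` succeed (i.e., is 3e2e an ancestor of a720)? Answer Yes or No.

Ancestors of a720 (commits reachable by following parents): {035b, 3e2e, 92f8, 9ab5, a720, ae06, b40d, c21a, cffb, fbdd}.
3e2e is in that set, so it is an ancestor of a720.

Yes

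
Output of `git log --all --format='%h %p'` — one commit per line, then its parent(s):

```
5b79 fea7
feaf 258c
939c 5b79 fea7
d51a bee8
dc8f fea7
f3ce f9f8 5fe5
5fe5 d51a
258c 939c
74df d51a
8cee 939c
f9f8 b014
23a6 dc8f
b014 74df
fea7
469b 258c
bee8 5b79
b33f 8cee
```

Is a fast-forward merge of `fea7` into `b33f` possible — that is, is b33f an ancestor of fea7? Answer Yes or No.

A fast-forward from b33f to fea7 is possible iff b33f is an ancestor of fea7.
Ancestors of fea7: {fea7}.
b33f is not among them, so fast-forward is not possible.

No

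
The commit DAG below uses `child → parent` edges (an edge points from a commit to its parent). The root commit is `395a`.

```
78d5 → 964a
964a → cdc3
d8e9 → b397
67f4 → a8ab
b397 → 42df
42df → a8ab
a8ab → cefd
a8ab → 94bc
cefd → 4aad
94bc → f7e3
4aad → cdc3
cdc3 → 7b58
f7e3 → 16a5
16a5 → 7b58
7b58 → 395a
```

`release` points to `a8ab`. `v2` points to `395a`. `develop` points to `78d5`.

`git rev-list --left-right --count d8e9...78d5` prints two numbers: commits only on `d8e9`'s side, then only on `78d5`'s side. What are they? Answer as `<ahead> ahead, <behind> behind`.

9 ahead, 2 behind

Reachable from d8e9: {16a5, 395a, 42df, 4aad, 7b58, 94bc, a8ab, b397, cdc3, cefd, d8e9, f7e3}.
Reachable from 78d5: {395a, 78d5, 7b58, 964a, cdc3}.
Only in d8e9's history (ahead): {16a5, 42df, 4aad, 94bc, a8ab, b397, cefd, d8e9, f7e3} — 9.
Only in 78d5's history (behind): {78d5, 964a} — 2.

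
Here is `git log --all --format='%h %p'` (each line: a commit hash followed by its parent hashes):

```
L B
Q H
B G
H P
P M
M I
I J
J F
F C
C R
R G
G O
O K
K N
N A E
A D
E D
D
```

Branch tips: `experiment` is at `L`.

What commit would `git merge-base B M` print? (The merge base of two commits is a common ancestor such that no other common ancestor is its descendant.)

Ancestors of B: {A, B, D, E, G, K, N, O}.
Ancestors of M: {A, C, D, E, F, G, I, J, K, M, N, O, R}.
Common ancestors: {A, D, E, G, K, N, O}.
Among these, G is not an ancestor of any other common ancestor — it is the merge base.

G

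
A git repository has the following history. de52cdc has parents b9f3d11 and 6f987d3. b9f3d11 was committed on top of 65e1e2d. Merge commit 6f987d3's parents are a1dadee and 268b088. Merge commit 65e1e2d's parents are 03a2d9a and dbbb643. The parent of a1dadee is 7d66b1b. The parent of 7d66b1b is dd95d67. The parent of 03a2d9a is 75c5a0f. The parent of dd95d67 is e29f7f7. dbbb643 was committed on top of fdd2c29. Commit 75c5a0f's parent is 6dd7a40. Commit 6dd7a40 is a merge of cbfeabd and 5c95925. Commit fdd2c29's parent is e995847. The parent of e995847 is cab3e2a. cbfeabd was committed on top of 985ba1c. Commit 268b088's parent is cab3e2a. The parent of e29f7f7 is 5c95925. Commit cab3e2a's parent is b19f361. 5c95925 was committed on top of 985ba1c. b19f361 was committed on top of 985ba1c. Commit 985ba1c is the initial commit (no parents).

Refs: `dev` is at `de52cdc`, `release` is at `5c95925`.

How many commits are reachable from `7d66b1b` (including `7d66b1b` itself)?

Walking parent pointers from 7d66b1b: reachable set = {5c95925, 7d66b1b, 985ba1c, dd95d67, e29f7f7}.
That is 5 commits.

5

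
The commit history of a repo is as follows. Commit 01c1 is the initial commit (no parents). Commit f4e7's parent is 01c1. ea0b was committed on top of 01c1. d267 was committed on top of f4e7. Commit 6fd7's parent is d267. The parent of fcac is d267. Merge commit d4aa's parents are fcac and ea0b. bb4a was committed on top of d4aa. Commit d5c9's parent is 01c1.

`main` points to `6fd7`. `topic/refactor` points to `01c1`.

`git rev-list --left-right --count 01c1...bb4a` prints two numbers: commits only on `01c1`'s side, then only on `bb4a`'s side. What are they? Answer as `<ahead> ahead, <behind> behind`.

Reachable from 01c1: {01c1}.
Reachable from bb4a: {01c1, bb4a, d267, d4aa, ea0b, f4e7, fcac}.
Only in 01c1's history (ahead): {} — 0.
Only in bb4a's history (behind): {bb4a, d267, d4aa, ea0b, f4e7, fcac} — 6.

0 ahead, 6 behind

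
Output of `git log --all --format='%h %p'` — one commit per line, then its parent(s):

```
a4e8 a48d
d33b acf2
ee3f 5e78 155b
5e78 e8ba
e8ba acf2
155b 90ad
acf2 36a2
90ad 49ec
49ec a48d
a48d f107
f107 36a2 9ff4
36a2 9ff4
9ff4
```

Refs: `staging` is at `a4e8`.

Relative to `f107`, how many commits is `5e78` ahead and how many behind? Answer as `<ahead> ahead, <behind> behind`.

Reachable from 5e78: {36a2, 5e78, 9ff4, acf2, e8ba}.
Reachable from f107: {36a2, 9ff4, f107}.
Only in 5e78's history (ahead): {5e78, acf2, e8ba} — 3.
Only in f107's history (behind): {f107} — 1.

3 ahead, 1 behind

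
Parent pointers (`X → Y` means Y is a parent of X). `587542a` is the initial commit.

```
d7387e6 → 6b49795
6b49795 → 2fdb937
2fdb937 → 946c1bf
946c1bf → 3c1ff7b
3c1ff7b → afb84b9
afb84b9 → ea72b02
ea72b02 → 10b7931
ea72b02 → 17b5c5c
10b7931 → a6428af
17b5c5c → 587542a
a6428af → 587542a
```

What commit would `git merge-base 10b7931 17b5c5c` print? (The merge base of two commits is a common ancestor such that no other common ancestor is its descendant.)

Ancestors of 10b7931: {10b7931, 587542a, a6428af}.
Ancestors of 17b5c5c: {17b5c5c, 587542a}.
Common ancestors: {587542a}.
The only common ancestor is 587542a, so it is the merge base.

587542a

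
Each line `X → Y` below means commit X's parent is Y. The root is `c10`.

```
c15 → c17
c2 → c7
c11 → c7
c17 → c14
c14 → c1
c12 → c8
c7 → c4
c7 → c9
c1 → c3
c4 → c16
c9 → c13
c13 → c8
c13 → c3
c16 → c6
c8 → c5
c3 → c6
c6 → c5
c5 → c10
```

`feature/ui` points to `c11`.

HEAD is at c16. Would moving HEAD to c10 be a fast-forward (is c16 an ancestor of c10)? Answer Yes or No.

No

A fast-forward from c16 to c10 is possible iff c16 is an ancestor of c10.
Ancestors of c10: {c10}.
c16 is not among them, so fast-forward is not possible.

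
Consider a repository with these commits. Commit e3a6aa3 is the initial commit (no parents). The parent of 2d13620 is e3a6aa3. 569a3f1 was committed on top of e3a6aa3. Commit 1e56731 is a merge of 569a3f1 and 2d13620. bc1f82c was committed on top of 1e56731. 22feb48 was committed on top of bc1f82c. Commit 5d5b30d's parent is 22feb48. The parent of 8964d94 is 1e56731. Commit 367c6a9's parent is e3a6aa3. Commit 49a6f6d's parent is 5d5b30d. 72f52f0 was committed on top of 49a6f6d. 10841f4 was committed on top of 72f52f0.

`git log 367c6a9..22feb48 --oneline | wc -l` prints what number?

5

Reachable from 22feb48: {1e56731, 22feb48, 2d13620, 569a3f1, bc1f82c, e3a6aa3}.
Reachable from 367c6a9: {367c6a9, e3a6aa3}.
In 22feb48's history but not 367c6a9's: {1e56731, 22feb48, 2d13620, 569a3f1, bc1f82c} — 5 commits.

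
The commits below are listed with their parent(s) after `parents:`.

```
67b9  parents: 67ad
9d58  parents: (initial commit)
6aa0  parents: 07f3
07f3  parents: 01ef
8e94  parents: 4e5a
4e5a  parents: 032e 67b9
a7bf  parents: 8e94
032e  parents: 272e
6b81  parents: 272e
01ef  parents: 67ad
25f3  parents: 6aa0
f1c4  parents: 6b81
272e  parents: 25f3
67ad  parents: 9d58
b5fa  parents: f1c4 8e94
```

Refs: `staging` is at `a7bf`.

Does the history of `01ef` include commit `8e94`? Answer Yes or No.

Ancestors of 01ef: {01ef, 67ad, 9d58}.
8e94 is not in that set, so it is not an ancestor of 01ef.

No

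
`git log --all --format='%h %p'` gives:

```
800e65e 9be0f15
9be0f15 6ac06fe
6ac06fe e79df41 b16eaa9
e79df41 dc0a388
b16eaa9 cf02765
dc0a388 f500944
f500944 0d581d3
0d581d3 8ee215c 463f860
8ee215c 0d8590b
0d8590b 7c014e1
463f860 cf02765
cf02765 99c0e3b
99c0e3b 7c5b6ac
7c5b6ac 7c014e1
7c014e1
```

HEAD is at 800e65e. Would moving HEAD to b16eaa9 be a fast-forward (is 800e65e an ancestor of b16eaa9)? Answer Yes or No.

A fast-forward from 800e65e to b16eaa9 is possible iff 800e65e is an ancestor of b16eaa9.
Ancestors of b16eaa9: {7c014e1, 7c5b6ac, 99c0e3b, b16eaa9, cf02765}.
800e65e is not among them, so fast-forward is not possible.

No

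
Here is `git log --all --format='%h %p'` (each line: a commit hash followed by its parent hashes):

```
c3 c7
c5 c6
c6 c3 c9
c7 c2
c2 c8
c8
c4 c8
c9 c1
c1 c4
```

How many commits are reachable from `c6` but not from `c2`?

6

Reachable from c6: {c1, c2, c3, c4, c6, c7, c8, c9}.
Reachable from c2: {c2, c8}.
In c6's history but not c2's: {c1, c3, c4, c6, c7, c9} — 6 commits.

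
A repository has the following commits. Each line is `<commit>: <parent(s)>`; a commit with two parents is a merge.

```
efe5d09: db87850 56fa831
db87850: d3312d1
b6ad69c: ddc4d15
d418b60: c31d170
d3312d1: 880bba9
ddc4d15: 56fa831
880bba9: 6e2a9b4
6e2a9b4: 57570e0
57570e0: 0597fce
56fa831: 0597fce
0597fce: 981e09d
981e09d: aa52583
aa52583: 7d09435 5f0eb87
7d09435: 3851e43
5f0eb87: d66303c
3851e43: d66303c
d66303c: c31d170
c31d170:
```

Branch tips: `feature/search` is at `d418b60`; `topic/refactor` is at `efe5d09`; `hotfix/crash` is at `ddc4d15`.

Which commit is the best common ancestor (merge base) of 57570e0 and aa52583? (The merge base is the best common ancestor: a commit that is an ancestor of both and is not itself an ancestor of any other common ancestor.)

aa52583

Ancestors of 57570e0: {0597fce, 3851e43, 57570e0, 5f0eb87, 7d09435, 981e09d, aa52583, c31d170, d66303c}.
Ancestors of aa52583: {3851e43, 5f0eb87, 7d09435, aa52583, c31d170, d66303c}.
Common ancestors: {3851e43, 5f0eb87, 7d09435, aa52583, c31d170, d66303c}.
Among these, aa52583 is not an ancestor of any other common ancestor — it is the merge base.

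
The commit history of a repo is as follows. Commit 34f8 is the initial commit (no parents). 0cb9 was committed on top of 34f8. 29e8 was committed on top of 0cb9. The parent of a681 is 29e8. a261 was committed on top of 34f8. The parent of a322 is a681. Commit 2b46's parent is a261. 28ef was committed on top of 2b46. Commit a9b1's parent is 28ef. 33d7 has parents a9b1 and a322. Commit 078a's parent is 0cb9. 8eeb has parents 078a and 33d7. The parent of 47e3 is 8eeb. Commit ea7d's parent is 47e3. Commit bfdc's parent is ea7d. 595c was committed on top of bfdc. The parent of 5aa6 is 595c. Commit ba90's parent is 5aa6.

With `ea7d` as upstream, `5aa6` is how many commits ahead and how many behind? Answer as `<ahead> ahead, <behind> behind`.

3 ahead, 0 behind

Reachable from 5aa6: {078a, 0cb9, 28ef, 29e8, 2b46, 33d7, 34f8, 47e3, 595c, 5aa6, 8eeb, a261, a322, a681, a9b1, bfdc, ea7d}.
Reachable from ea7d: {078a, 0cb9, 28ef, 29e8, 2b46, 33d7, 34f8, 47e3, 8eeb, a261, a322, a681, a9b1, ea7d}.
Only in 5aa6's history (ahead): {595c, 5aa6, bfdc} — 3.
Only in ea7d's history (behind): {} — 0.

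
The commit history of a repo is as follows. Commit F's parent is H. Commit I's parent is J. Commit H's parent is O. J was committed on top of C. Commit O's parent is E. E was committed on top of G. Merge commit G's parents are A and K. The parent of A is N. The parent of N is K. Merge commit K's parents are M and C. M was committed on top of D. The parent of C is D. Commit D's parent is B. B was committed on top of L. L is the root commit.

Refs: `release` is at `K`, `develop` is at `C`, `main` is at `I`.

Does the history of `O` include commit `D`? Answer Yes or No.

Yes

Ancestors of O (commits reachable by following parents): {A, B, C, D, E, G, K, L, M, N, O}.
D is in that set, so it is an ancestor of O.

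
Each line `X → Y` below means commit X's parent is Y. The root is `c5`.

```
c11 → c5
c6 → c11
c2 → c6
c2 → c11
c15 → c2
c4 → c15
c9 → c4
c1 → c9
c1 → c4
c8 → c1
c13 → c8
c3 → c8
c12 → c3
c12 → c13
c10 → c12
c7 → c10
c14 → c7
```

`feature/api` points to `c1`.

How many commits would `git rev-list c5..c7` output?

13

Reachable from c7: {c1, c10, c11, c12, c13, c15, c2, c3, c4, c5, c6, c7, c8, c9}.
Reachable from c5: {c5}.
In c7's history but not c5's: {c1, c10, c11, c12, c13, c15, c2, c3, c4, c6, c7, c8, c9} — 13 commits.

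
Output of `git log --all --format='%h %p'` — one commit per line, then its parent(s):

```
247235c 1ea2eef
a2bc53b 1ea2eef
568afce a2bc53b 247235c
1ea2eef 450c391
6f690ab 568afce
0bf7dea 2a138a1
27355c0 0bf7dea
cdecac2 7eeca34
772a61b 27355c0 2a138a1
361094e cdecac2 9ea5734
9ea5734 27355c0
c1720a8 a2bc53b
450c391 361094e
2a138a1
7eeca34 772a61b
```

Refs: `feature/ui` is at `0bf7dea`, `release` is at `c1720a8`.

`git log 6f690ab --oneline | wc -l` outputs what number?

Walking parent pointers from 6f690ab: reachable set = {0bf7dea, 1ea2eef, 247235c, 27355c0, 2a138a1, 361094e, 450c391, 568afce, 6f690ab, 772a61b, 7eeca34, 9ea5734, a2bc53b, cdecac2}.
That is 14 commits.

14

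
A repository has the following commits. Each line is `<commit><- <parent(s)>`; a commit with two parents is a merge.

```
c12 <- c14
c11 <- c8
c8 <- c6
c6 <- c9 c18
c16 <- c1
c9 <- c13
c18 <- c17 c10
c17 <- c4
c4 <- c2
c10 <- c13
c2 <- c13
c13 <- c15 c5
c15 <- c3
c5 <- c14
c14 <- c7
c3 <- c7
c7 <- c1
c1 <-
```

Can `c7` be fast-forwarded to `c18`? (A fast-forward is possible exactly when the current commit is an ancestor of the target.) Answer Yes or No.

A fast-forward from c7 to c18 is possible iff c7 is an ancestor of c18.
Ancestors of c18: {c1, c10, c13, c14, c15, c17, c18, c2, c3, c4, c5, c7}.
c7 is among them, so fast-forward is possible.

Yes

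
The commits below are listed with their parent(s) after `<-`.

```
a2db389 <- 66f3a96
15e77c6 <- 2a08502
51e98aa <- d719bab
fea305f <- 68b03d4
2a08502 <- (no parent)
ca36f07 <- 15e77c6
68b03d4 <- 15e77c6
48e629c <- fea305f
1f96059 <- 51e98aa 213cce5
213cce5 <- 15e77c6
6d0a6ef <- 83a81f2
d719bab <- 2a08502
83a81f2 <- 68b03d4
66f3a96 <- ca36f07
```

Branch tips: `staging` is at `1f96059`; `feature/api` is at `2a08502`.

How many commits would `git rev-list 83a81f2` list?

4

Walking parent pointers from 83a81f2: reachable set = {15e77c6, 2a08502, 68b03d4, 83a81f2}.
That is 4 commits.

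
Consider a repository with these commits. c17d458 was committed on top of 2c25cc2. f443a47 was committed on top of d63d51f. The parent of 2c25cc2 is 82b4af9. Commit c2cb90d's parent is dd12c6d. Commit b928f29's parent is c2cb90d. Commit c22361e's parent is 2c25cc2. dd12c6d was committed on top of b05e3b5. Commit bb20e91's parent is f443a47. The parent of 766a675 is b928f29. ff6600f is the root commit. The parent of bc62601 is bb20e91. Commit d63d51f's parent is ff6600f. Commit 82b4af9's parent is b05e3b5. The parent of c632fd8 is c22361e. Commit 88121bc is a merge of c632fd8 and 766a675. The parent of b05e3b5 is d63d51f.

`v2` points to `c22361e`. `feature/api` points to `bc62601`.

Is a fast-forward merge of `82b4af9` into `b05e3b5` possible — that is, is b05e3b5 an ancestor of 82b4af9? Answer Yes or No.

Yes

A fast-forward from b05e3b5 to 82b4af9 is possible iff b05e3b5 is an ancestor of 82b4af9.
Ancestors of 82b4af9: {82b4af9, b05e3b5, d63d51f, ff6600f}.
b05e3b5 is among them, so fast-forward is possible.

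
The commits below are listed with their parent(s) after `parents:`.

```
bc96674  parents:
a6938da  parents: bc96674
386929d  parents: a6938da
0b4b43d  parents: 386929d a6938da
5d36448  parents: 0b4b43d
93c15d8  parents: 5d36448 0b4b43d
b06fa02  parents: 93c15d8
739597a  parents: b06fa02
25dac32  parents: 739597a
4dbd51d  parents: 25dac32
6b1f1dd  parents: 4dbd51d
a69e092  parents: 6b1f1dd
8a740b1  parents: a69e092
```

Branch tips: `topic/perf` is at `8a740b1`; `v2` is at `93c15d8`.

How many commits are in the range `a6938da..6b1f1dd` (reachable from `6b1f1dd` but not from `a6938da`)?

Reachable from 6b1f1dd: {0b4b43d, 25dac32, 386929d, 4dbd51d, 5d36448, 6b1f1dd, 739597a, 93c15d8, a6938da, b06fa02, bc96674}.
Reachable from a6938da: {a6938da, bc96674}.
In 6b1f1dd's history but not a6938da's: {0b4b43d, 25dac32, 386929d, 4dbd51d, 5d36448, 6b1f1dd, 739597a, 93c15d8, b06fa02} — 9 commits.

9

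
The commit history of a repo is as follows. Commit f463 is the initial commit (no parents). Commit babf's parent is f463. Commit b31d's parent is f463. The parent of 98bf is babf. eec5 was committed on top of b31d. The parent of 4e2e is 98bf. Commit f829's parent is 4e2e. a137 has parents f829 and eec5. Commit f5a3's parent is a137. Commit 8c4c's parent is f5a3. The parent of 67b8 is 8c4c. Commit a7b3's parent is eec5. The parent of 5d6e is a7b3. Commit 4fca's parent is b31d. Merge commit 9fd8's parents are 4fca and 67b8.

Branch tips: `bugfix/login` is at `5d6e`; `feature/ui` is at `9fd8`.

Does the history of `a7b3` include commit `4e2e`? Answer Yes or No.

Ancestors of a7b3: {a7b3, b31d, eec5, f463}.
4e2e is not in that set, so it is not an ancestor of a7b3.

No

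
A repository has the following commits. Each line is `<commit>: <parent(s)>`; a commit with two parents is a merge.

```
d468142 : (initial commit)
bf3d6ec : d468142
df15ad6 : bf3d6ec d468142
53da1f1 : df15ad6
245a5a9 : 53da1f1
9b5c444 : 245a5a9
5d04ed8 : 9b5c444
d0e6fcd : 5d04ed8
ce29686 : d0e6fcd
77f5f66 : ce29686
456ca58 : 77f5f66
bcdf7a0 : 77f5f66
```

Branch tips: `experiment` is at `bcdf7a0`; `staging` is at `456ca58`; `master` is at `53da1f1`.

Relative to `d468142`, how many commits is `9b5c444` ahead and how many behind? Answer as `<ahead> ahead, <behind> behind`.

5 ahead, 0 behind

Reachable from 9b5c444: {245a5a9, 53da1f1, 9b5c444, bf3d6ec, d468142, df15ad6}.
Reachable from d468142: {d468142}.
Only in 9b5c444's history (ahead): {245a5a9, 53da1f1, 9b5c444, bf3d6ec, df15ad6} — 5.
Only in d468142's history (behind): {} — 0.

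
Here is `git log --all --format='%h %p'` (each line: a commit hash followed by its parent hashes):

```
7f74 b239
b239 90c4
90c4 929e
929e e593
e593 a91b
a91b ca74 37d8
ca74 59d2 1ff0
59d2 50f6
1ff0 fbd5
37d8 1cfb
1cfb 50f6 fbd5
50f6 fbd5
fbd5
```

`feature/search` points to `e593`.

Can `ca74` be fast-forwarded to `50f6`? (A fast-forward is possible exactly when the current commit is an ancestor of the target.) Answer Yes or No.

No

A fast-forward from ca74 to 50f6 is possible iff ca74 is an ancestor of 50f6.
Ancestors of 50f6: {50f6, fbd5}.
ca74 is not among them, so fast-forward is not possible.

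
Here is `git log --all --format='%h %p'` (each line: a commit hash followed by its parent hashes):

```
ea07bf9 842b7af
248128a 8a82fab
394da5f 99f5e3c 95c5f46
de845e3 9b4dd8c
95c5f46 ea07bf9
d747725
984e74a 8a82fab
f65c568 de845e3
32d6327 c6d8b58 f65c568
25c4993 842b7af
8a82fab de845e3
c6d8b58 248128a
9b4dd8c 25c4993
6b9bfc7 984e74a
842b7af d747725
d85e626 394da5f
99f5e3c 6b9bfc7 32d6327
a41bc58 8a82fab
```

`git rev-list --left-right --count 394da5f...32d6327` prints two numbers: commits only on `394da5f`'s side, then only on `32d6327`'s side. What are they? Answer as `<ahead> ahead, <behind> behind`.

6 ahead, 0 behind

Reachable from 394da5f: {248128a, 25c4993, 32d6327, 394da5f, 6b9bfc7, 842b7af, 8a82fab, 95c5f46, 984e74a, 99f5e3c, 9b4dd8c, c6d8b58, d747725, de845e3, ea07bf9, f65c568}.
Reachable from 32d6327: {248128a, 25c4993, 32d6327, 842b7af, 8a82fab, 9b4dd8c, c6d8b58, d747725, de845e3, f65c568}.
Only in 394da5f's history (ahead): {394da5f, 6b9bfc7, 95c5f46, 984e74a, 99f5e3c, ea07bf9} — 6.
Only in 32d6327's history (behind): {} — 0.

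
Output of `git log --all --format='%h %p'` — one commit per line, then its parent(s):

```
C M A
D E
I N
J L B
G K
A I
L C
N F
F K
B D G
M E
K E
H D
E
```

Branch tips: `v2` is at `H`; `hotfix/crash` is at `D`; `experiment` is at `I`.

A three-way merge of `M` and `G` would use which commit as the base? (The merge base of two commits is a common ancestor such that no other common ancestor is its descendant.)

Ancestors of M: {E, M}.
Ancestors of G: {E, G, K}.
Common ancestors: {E}.
The only common ancestor is E, so it is the merge base.

E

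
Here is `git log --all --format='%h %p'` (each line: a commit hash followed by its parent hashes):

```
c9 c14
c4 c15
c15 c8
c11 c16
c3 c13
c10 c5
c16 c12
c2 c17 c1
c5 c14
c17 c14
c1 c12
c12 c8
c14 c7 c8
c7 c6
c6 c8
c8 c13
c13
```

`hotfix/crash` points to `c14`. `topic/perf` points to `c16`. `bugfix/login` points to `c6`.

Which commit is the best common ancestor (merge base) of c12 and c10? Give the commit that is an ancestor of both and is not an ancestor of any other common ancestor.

Ancestors of c12: {c12, c13, c8}.
Ancestors of c10: {c10, c13, c14, c5, c6, c7, c8}.
Common ancestors: {c13, c8}.
Among these, c8 is not an ancestor of any other common ancestor — it is the merge base.

c8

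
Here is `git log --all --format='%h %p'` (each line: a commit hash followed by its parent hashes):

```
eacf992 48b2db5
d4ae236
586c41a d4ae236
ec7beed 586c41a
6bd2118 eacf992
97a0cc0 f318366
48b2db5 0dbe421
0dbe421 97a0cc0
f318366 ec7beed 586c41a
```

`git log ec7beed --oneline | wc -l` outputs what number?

3

Walking parent pointers from ec7beed: reachable set = {586c41a, d4ae236, ec7beed}.
That is 3 commits.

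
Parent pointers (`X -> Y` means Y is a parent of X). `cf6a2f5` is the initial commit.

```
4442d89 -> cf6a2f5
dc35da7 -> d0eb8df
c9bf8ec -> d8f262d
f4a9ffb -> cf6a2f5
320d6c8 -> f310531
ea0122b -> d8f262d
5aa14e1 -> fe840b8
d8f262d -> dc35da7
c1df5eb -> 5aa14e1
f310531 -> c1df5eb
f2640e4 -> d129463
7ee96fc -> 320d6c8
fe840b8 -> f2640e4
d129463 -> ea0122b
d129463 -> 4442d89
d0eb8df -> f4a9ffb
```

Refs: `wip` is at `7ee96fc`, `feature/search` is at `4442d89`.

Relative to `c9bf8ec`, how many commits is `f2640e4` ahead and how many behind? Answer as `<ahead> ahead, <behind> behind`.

4 ahead, 1 behind

Reachable from f2640e4: {4442d89, cf6a2f5, d0eb8df, d129463, d8f262d, dc35da7, ea0122b, f2640e4, f4a9ffb}.
Reachable from c9bf8ec: {c9bf8ec, cf6a2f5, d0eb8df, d8f262d, dc35da7, f4a9ffb}.
Only in f2640e4's history (ahead): {4442d89, d129463, ea0122b, f2640e4} — 4.
Only in c9bf8ec's history (behind): {c9bf8ec} — 1.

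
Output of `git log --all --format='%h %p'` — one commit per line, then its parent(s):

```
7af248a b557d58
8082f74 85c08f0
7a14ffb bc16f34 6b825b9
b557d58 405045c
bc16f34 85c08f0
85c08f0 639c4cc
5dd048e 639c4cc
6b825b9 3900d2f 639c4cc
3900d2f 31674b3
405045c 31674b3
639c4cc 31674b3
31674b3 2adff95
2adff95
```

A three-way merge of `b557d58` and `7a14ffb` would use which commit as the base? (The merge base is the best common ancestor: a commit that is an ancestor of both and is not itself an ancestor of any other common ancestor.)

Ancestors of b557d58: {2adff95, 31674b3, 405045c, b557d58}.
Ancestors of 7a14ffb: {2adff95, 31674b3, 3900d2f, 639c4cc, 6b825b9, 7a14ffb, 85c08f0, bc16f34}.
Common ancestors: {2adff95, 31674b3}.
Among these, 31674b3 is not an ancestor of any other common ancestor — it is the merge base.

31674b3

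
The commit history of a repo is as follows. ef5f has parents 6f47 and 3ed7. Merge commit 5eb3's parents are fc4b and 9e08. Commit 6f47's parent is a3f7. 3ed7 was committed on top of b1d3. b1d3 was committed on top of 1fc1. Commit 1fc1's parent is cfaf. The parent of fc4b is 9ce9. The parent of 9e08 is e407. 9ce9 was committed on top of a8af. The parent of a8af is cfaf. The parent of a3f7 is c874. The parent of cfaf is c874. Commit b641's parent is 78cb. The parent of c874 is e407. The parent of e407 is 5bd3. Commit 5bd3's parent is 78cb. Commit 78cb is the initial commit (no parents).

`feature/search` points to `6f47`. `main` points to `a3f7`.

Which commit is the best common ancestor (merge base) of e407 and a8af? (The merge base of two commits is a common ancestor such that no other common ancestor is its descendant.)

Ancestors of e407: {5bd3, 78cb, e407}.
Ancestors of a8af: {5bd3, 78cb, a8af, c874, cfaf, e407}.
Common ancestors: {5bd3, 78cb, e407}.
Among these, e407 is not an ancestor of any other common ancestor — it is the merge base.

e407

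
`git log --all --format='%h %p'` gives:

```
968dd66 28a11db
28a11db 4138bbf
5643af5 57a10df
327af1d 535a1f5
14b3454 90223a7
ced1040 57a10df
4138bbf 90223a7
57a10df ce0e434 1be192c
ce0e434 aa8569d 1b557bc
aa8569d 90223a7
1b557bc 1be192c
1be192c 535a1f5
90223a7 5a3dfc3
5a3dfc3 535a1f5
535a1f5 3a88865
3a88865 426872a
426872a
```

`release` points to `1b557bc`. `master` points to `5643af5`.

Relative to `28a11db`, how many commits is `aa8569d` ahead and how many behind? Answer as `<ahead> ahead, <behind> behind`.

1 ahead, 2 behind

Reachable from aa8569d: {3a88865, 426872a, 535a1f5, 5a3dfc3, 90223a7, aa8569d}.
Reachable from 28a11db: {28a11db, 3a88865, 4138bbf, 426872a, 535a1f5, 5a3dfc3, 90223a7}.
Only in aa8569d's history (ahead): {aa8569d} — 1.
Only in 28a11db's history (behind): {28a11db, 4138bbf} — 2.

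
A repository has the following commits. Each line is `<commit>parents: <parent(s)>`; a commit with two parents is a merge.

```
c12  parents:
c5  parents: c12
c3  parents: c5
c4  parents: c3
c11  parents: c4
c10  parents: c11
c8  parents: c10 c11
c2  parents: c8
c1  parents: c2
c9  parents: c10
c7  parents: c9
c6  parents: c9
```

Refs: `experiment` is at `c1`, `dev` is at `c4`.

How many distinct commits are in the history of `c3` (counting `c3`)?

Walking parent pointers from c3: reachable set = {c12, c3, c5}.
That is 3 commits.

3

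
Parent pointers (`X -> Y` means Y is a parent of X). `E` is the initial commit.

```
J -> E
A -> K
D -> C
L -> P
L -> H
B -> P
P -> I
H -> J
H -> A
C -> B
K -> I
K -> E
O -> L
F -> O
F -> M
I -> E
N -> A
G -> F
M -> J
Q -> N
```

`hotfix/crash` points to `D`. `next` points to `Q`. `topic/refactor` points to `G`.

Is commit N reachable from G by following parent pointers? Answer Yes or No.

No

Ancestors of G: {A, E, F, G, H, I, J, K, L, M, O, P}.
N is not in that set, so it is not an ancestor of G.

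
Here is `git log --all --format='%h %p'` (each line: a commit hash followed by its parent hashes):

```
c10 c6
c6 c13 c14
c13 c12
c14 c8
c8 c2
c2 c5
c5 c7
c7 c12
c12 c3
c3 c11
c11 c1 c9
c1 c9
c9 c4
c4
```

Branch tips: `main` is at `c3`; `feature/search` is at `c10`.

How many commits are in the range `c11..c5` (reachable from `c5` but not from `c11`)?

Reachable from c5: {c1, c11, c12, c3, c4, c5, c7, c9}.
Reachable from c11: {c1, c11, c4, c9}.
In c5's history but not c11's: {c12, c3, c5, c7} — 4 commits.

4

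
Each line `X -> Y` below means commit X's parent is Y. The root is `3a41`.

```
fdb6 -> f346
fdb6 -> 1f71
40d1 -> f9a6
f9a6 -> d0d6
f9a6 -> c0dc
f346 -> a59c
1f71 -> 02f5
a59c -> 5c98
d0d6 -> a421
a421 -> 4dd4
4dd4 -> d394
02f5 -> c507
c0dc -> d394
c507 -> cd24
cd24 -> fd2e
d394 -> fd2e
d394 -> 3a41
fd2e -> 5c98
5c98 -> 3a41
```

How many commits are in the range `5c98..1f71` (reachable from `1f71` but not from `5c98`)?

5

Reachable from 1f71: {02f5, 1f71, 3a41, 5c98, c507, cd24, fd2e}.
Reachable from 5c98: {3a41, 5c98}.
In 1f71's history but not 5c98's: {02f5, 1f71, c507, cd24, fd2e} — 5 commits.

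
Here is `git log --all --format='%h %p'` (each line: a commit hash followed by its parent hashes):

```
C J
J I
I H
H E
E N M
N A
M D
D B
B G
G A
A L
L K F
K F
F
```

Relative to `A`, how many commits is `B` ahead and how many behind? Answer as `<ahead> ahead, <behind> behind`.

Reachable from B: {A, B, F, G, K, L}.
Reachable from A: {A, F, K, L}.
Only in B's history (ahead): {B, G} — 2.
Only in A's history (behind): {} — 0.

2 ahead, 0 behind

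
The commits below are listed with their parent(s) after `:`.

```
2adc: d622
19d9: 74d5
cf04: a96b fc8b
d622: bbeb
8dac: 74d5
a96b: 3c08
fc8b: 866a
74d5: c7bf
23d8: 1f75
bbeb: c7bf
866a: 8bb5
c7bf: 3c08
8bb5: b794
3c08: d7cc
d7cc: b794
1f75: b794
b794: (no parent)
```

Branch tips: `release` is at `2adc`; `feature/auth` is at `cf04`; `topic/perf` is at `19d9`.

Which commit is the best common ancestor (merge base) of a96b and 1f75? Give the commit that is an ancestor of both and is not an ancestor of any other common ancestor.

b794

Ancestors of a96b: {3c08, a96b, b794, d7cc}.
Ancestors of 1f75: {1f75, b794}.
Common ancestors: {b794}.
The only common ancestor is b794, so it is the merge base.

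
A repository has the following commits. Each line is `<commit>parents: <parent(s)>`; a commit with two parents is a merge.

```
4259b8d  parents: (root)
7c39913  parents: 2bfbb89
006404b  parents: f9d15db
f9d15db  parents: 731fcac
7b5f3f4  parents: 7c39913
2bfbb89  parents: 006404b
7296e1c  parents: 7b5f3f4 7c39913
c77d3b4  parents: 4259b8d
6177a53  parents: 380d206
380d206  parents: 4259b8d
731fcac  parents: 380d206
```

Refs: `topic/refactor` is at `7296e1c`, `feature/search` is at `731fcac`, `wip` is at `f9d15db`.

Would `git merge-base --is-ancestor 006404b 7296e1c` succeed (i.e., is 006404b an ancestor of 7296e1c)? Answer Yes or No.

Ancestors of 7296e1c (commits reachable by following parents): {006404b, 2bfbb89, 380d206, 4259b8d, 7296e1c, 731fcac, 7b5f3f4, 7c39913, f9d15db}.
006404b is in that set, so it is an ancestor of 7296e1c.

Yes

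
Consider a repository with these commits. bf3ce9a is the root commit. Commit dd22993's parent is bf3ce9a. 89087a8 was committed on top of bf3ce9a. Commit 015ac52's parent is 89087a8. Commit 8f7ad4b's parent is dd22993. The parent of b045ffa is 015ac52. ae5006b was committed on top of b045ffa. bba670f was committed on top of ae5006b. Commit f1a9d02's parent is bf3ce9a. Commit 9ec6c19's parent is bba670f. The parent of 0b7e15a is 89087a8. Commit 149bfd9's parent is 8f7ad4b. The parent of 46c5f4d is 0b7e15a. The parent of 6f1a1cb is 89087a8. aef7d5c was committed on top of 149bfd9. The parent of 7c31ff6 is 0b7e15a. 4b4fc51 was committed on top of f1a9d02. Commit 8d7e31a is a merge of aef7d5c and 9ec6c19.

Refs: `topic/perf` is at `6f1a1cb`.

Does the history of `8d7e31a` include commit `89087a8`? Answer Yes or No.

Yes

Ancestors of 8d7e31a (commits reachable by following parents): {015ac52, 149bfd9, 89087a8, 8d7e31a, 8f7ad4b, 9ec6c19, ae5006b, aef7d5c, b045ffa, bba670f, bf3ce9a, dd22993}.
89087a8 is in that set, so it is an ancestor of 8d7e31a.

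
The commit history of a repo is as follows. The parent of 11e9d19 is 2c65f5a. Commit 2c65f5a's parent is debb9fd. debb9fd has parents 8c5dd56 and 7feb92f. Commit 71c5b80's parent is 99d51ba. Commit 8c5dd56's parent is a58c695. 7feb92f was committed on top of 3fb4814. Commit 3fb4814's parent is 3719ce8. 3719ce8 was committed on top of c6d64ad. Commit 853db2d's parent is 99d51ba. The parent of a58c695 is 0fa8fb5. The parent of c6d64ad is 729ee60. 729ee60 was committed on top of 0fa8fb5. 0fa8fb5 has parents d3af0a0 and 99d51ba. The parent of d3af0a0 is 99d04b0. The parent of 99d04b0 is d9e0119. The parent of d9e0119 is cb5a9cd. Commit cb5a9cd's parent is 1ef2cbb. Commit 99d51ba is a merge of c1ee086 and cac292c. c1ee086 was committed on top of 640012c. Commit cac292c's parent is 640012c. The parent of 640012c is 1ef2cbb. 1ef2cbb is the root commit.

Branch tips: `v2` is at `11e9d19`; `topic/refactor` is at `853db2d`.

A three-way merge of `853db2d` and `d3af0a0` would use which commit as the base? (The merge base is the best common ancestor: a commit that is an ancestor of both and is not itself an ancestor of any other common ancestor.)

1ef2cbb

Ancestors of 853db2d: {1ef2cbb, 640012c, 853db2d, 99d51ba, c1ee086, cac292c}.
Ancestors of d3af0a0: {1ef2cbb, 99d04b0, cb5a9cd, d3af0a0, d9e0119}.
Common ancestors: {1ef2cbb}.
The only common ancestor is 1ef2cbb, so it is the merge base.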